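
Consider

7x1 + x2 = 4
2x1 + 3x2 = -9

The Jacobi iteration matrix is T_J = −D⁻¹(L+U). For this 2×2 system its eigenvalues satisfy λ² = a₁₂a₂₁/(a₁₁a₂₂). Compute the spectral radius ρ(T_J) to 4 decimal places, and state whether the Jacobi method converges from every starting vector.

a₁₂a₂₁/(a₁₁a₂₂) = (1)·(2) / ((7)·(3)) = 0.095238
ρ = √|0.095238| = √0.095238 = 0.3086
ρ < 1, so Jacobi converges

0.3086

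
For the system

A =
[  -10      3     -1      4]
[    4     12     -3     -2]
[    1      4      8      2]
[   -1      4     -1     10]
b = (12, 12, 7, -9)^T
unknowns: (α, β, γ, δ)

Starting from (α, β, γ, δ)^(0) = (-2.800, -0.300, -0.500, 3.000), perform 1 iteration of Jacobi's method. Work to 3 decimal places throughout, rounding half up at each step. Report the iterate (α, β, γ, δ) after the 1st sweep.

Iteration 1:
  α = (12 - (3)·-0.300 - (-1)·-0.500 - (4)·3.000) / (-10) = -0.040
  β = (12 - (4)·-2.800 - (-3)·-0.500 - (-2)·3.000) / (12) = 2.308
  γ = (7 - (1)·-2.800 - (4)·-0.300 - (2)·3.000) / (8) = 0.625
  δ = (-9 - (-1)·-2.800 - (4)·-0.300 - (-1)·-0.500) / (10) = -1.110

(-0.040, 2.308, 0.625, -1.110)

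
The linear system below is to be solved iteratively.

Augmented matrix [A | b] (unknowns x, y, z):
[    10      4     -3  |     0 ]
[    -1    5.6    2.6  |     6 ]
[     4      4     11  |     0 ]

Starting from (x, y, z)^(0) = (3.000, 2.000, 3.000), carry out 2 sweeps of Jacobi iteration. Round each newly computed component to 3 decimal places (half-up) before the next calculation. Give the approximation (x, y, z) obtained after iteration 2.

(-0.631, 1.933, -0.114)

Iteration 1:
  x = (0 - (4)·2.000 - (-3)·3.000) / (10) = 0.100
  y = (6 - (-1)·3.000 - (2.6)·3.000) / (5.6) = 0.214
  z = (0 - (4)·3.000 - (4)·2.000) / (11) = -1.818
Iteration 2:
  x = (0 - (4)·0.214 - (-3)·-1.818) / (10) = -0.631
  y = (6 - (-1)·0.100 - (2.6)·-1.818) / (5.6) = 1.933
  z = (0 - (4)·0.100 - (4)·0.214) / (11) = -0.114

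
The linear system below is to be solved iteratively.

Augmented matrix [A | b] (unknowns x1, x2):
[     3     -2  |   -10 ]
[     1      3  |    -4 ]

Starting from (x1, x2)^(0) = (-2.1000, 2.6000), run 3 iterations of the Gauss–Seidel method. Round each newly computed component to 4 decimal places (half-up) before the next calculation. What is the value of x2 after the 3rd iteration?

Iteration 1:
  x1 = (-10 - (-2)·2.6000) / (3) = -1.6000
  x2 = (-4 - (1)·-1.6000) / (3) = -0.8000
Iteration 2:
  x1 = (-10 - (-2)·-0.8000) / (3) = -3.8667
  x2 = (-4 - (1)·-3.8667) / (3) = -0.0444
Iteration 3:
  x1 = (-10 - (-2)·-0.0444) / (3) = -3.3629
  x2 = (-4 - (1)·-3.3629) / (3) = -0.2124

-0.2124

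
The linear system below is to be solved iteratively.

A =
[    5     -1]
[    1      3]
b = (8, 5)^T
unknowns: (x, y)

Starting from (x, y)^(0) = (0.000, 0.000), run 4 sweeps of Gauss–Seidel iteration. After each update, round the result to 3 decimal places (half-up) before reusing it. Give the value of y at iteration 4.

1.062

Iteration 1:
  x = (8 - (-1)·0.000) / (5) = 1.600
  y = (5 - (1)·1.600) / (3) = 1.133
Iteration 2:
  x = (8 - (-1)·1.133) / (5) = 1.827
  y = (5 - (1)·1.827) / (3) = 1.058
Iteration 3:
  x = (8 - (-1)·1.058) / (5) = 1.812
  y = (5 - (1)·1.812) / (3) = 1.063
Iteration 4:
  x = (8 - (-1)·1.063) / (5) = 1.813
  y = (5 - (1)·1.813) / (3) = 1.062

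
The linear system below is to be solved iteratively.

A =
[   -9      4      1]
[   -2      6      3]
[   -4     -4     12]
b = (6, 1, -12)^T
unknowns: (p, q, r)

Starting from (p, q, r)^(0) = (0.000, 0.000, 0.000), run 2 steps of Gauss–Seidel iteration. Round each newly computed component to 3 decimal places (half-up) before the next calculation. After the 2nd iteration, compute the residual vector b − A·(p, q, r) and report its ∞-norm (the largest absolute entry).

2.399

Iteration 1:
  p = (6 - (4)·0.000 - (1)·0.000) / (-9) = -0.667
  q = (1 - (-2)·-0.667 - (3)·0.000) / (6) = -0.056
  r = (-12 - (-4)·-0.667 - (-4)·-0.056) / (12) = -1.241
Iteration 2:
  p = (6 - (4)·-0.056 - (1)·-1.241) / (-9) = -0.829
  q = (1 - (-2)·-0.829 - (3)·-1.241) / (6) = 0.511
  r = (-12 - (-4)·-0.829 - (-4)·0.511) / (12) = -1.106
Residual b − A·x = (-2.399, -0.406, 0.000); ∞-norm = 2.399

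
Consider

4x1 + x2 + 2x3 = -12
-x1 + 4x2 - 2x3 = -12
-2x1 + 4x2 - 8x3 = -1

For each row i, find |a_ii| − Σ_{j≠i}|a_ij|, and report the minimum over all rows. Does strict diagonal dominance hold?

1

row 1: |4| − (1+2) = 1
row 2: |4| − (1+2) = 1
row 3: |-8| − (2+4) = 2
minimum over rows = 1 → strictly diagonally dominant (convergence guaranteed)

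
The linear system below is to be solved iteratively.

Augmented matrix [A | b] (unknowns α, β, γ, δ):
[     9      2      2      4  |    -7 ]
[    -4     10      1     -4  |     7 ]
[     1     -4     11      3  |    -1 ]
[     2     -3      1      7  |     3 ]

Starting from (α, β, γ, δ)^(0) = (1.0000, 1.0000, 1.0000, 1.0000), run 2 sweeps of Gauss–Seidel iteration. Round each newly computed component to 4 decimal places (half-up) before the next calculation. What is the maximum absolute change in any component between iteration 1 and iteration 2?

Iteration 1:
  α = (-7 - (2)·1.0000 - (2)·1.0000 - (4)·1.0000) / (9) = -1.6667
  β = (7 - (-4)·-1.6667 - (1)·1.0000 - (-4)·1.0000) / (10) = 0.3333
  γ = (-1 - (1)·-1.6667 - (-4)·0.3333 - (3)·1.0000) / (11) = -0.0909
  δ = (3 - (2)·-1.6667 - (-3)·0.3333 - (1)·-0.0909) / (7) = 1.0606
Iteration 2:
  α = (-7 - (2)·0.3333 - (2)·-0.0909 - (4)·1.0606) / (9) = -1.3030
  β = (7 - (-4)·-1.3030 - (1)·-0.0909 - (-4)·1.0606) / (10) = 0.6121
  γ = (-1 - (1)·-1.3030 - (-4)·0.6121 - (3)·1.0606) / (11) = -0.0391
  δ = (3 - (2)·-1.3030 - (-3)·0.6121 - (1)·-0.0391) / (7) = 1.0688
Change: (0.3637, 0.2788, 0.0518, 0.0082) → max |·| = 0.3637

0.3637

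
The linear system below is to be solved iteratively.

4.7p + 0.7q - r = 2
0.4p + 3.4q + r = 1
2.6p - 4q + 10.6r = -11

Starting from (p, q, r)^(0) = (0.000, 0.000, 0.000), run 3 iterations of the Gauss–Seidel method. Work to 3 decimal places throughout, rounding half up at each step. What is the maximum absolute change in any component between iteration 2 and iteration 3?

Iteration 1:
  p = (2 - (0.7)·0.000 - (-1)·0.000) / (4.7) = 0.426
  q = (1 - (0.4)·0.426 - (1)·0.000) / (3.4) = 0.244
  r = (-11 - (2.6)·0.426 - (-4)·0.244) / (10.6) = -1.050
Iteration 2:
  p = (2 - (0.7)·0.244 - (-1)·-1.050) / (4.7) = 0.166
  q = (1 - (0.4)·0.166 - (1)·-1.050) / (3.4) = 0.583
  r = (-11 - (2.6)·0.166 - (-4)·0.583) / (10.6) = -0.858
Iteration 3:
  p = (2 - (0.7)·0.583 - (-1)·-0.858) / (4.7) = 0.156
  q = (1 - (0.4)·0.156 - (1)·-0.858) / (3.4) = 0.528
  r = (-11 - (2.6)·0.156 - (-4)·0.528) / (10.6) = -0.877
Change: (-0.010, -0.055, -0.019) → max |·| = 0.055

0.055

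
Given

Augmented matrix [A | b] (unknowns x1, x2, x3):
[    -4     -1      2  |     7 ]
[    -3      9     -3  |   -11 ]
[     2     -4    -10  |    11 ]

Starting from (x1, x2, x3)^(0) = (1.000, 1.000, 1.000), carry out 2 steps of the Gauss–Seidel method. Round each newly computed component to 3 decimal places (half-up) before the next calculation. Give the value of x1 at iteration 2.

-1.825

Iteration 1:
  x1 = (7 - (-1)·1.000 - (2)·1.000) / (-4) = -1.500
  x2 = (-11 - (-3)·-1.500 - (-3)·1.000) / (9) = -1.389
  x3 = (11 - (2)·-1.500 - (-4)·-1.389) / (-10) = -0.844
Iteration 2:
  x1 = (7 - (-1)·-1.389 - (2)·-0.844) / (-4) = -1.825
  x2 = (-11 - (-3)·-1.825 - (-3)·-0.844) / (9) = -2.112
  x3 = (11 - (2)·-1.825 - (-4)·-2.112) / (-10) = -0.620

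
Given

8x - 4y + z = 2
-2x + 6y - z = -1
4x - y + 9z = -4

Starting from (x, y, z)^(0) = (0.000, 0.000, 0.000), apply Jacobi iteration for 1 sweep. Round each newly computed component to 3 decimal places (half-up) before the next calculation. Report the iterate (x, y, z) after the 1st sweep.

(0.250, -0.167, -0.444)

Iteration 1:
  x = (2 - (-4)·0.000 - (1)·0.000) / (8) = 0.250
  y = (-1 - (-2)·0.000 - (-1)·0.000) / (6) = -0.167
  z = (-4 - (4)·0.000 - (-1)·0.000) / (9) = -0.444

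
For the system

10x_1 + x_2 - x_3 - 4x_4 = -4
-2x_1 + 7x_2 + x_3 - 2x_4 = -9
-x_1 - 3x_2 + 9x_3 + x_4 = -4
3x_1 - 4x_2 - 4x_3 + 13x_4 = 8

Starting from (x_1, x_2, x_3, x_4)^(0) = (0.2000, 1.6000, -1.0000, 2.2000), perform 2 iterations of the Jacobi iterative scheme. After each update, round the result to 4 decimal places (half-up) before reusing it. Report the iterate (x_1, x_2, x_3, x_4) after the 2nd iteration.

Iteration 1:
  x_1 = (-4 - (1)·1.6000 - (-1)·-1.0000 - (-4)·2.2000) / (10) = 0.2200
  x_2 = (-9 - (-2)·0.2000 - (1)·-1.0000 - (-2)·2.2000) / (7) = -0.4571
  x_3 = (-4 - (-1)·0.2000 - (-3)·1.6000 - (1)·2.2000) / (9) = -0.1333
  x_4 = (8 - (3)·0.2000 - (-4)·1.6000 - (-4)·-1.0000) / (13) = 0.7538
Iteration 2:
  x_1 = (-4 - (1)·-0.4571 - (-1)·-0.1333 - (-4)·0.7538) / (10) = -0.0661
  x_2 = (-9 - (-2)·0.2200 - (1)·-0.1333 - (-2)·0.7538) / (7) = -0.9884
  x_3 = (-4 - (-1)·0.2200 - (-3)·-0.4571 - (1)·0.7538) / (9) = -0.6561
  x_4 = (8 - (3)·0.2200 - (-4)·-0.4571 - (-4)·-0.1333) / (13) = 0.3830

(-0.0661, -0.9884, -0.6561, 0.3830)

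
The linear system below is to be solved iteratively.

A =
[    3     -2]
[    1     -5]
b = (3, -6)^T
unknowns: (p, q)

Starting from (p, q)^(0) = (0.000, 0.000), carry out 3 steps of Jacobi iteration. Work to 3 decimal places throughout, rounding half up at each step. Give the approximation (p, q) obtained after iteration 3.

(1.933, 1.560)

Iteration 1:
  p = (3 - (-2)·0.000) / (3) = 1.000
  q = (-6 - (1)·0.000) / (-5) = 1.200
Iteration 2:
  p = (3 - (-2)·1.200) / (3) = 1.800
  q = (-6 - (1)·1.000) / (-5) = 1.400
Iteration 3:
  p = (3 - (-2)·1.400) / (3) = 1.933
  q = (-6 - (1)·1.800) / (-5) = 1.560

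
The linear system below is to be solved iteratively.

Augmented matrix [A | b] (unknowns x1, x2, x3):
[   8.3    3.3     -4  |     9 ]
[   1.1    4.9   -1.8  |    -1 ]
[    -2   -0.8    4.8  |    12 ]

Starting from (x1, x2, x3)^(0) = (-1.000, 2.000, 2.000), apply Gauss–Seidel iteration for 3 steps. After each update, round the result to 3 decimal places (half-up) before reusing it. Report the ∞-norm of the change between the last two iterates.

Iteration 1:
  x1 = (9 - (3.3)·2.000 - (-4)·2.000) / (8.3) = 1.253
  x2 = (-1 - (1.1)·1.253 - (-1.8)·2.000) / (4.9) = 0.249
  x3 = (12 - (-2)·1.253 - (-0.8)·0.249) / (4.8) = 3.064
Iteration 2:
  x1 = (9 - (3.3)·0.249 - (-4)·3.064) / (8.3) = 2.462
  x2 = (-1 - (1.1)·2.462 - (-1.8)·3.064) / (4.9) = 0.369
  x3 = (12 - (-2)·2.462 - (-0.8)·0.369) / (4.8) = 3.587
Iteration 3:
  x1 = (9 - (3.3)·0.369 - (-4)·3.587) / (8.3) = 2.666
  x2 = (-1 - (1.1)·2.666 - (-1.8)·3.587) / (4.9) = 0.515
  x3 = (12 - (-2)·2.666 - (-0.8)·0.515) / (4.8) = 3.697
Change: (0.204, 0.146, 0.110) → max |·| = 0.204

0.204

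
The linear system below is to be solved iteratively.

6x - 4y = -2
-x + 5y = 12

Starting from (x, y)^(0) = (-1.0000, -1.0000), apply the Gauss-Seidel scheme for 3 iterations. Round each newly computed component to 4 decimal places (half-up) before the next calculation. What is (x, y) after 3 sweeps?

Iteration 1:
  x = (-2 - (-4)·-1.0000) / (6) = -1.0000
  y = (12 - (-1)·-1.0000) / (5) = 2.2000
Iteration 2:
  x = (-2 - (-4)·2.2000) / (6) = 1.1333
  y = (12 - (-1)·1.1333) / (5) = 2.6267
Iteration 3:
  x = (-2 - (-4)·2.6267) / (6) = 1.4178
  y = (12 - (-1)·1.4178) / (5) = 2.6836

(1.4178, 2.6836)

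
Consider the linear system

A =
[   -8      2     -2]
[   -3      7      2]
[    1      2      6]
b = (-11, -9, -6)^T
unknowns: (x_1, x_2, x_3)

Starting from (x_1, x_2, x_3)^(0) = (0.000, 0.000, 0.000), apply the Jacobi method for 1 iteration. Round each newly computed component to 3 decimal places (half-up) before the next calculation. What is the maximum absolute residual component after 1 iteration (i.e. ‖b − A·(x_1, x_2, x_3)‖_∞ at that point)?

6.127

Iteration 1:
  x_1 = (-11 - (2)·0.000 - (-2)·0.000) / (-8) = 1.375
  x_2 = (-9 - (-3)·0.000 - (2)·0.000) / (7) = -1.286
  x_3 = (-6 - (1)·0.000 - (2)·0.000) / (6) = -1.000
Residual b − A·x = (0.572, 6.127, 1.197); ∞-norm = 6.127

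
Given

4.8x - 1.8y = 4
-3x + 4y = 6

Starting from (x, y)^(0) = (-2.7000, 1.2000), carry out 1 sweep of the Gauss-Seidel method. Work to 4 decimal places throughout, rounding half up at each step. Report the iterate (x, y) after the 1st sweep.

(1.2833, 2.4625)

Iteration 1:
  x = (4 - (-1.8)·1.2000) / (4.8) = 1.2833
  y = (6 - (-3)·1.2833) / (4) = 2.4625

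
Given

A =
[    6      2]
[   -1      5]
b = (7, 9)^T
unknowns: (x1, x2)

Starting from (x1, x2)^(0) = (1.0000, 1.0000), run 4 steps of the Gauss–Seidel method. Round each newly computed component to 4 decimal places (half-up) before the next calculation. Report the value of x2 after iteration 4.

Iteration 1:
  x1 = (7 - (2)·1.0000) / (6) = 0.8333
  x2 = (9 - (-1)·0.8333) / (5) = 1.9667
Iteration 2:
  x1 = (7 - (2)·1.9667) / (6) = 0.5111
  x2 = (9 - (-1)·0.5111) / (5) = 1.9022
Iteration 3:
  x1 = (7 - (2)·1.9022) / (6) = 0.5326
  x2 = (9 - (-1)·0.5326) / (5) = 1.9065
Iteration 4:
  x1 = (7 - (2)·1.9065) / (6) = 0.5312
  x2 = (9 - (-1)·0.5312) / (5) = 1.9062

1.9062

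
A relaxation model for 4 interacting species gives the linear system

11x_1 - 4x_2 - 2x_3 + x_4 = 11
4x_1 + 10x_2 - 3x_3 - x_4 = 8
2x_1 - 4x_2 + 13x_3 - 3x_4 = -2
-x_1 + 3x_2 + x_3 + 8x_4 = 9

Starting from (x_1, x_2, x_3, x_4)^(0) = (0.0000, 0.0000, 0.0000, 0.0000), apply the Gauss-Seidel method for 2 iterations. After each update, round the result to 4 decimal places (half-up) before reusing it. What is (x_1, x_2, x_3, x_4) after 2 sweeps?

(1.0098, 0.4530, 0.0894, 1.0702)

Iteration 1:
  x_1 = (11 - (-4)·0.0000 - (-2)·0.0000 - (1)·0.0000) / (11) = 1.0000
  x_2 = (8 - (4)·1.0000 - (-3)·0.0000 - (-1)·0.0000) / (10) = 0.4000
  x_3 = (-2 - (2)·1.0000 - (-4)·0.4000 - (-3)·0.0000) / (13) = -0.1846
  x_4 = (9 - (-1)·1.0000 - (3)·0.4000 - (1)·-0.1846) / (8) = 1.1231
Iteration 2:
  x_1 = (11 - (-4)·0.4000 - (-2)·-0.1846 - (1)·1.1231) / (11) = 1.0098
  x_2 = (8 - (4)·1.0098 - (-3)·-0.1846 - (-1)·1.1231) / (10) = 0.4530
  x_3 = (-2 - (2)·1.0098 - (-4)·0.4530 - (-3)·1.1231) / (13) = 0.0894
  x_4 = (9 - (-1)·1.0098 - (3)·0.4530 - (1)·0.0894) / (8) = 1.0702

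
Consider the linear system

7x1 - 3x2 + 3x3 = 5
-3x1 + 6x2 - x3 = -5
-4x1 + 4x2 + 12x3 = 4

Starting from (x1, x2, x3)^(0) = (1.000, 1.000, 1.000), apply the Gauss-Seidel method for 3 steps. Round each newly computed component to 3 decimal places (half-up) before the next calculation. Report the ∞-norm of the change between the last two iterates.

0.091

Iteration 1:
  x1 = (5 - (-3)·1.000 - (3)·1.000) / (7) = 0.714
  x2 = (-5 - (-3)·0.714 - (-1)·1.000) / (6) = -0.310
  x3 = (4 - (-4)·0.714 - (4)·-0.310) / (12) = 0.675
Iteration 2:
  x1 = (5 - (-3)·-0.310 - (3)·0.675) / (7) = 0.292
  x2 = (-5 - (-3)·0.292 - (-1)·0.675) / (6) = -0.575
  x3 = (4 - (-4)·0.292 - (4)·-0.575) / (12) = 0.622
Iteration 3:
  x1 = (5 - (-3)·-0.575 - (3)·0.622) / (7) = 0.201
  x2 = (-5 - (-3)·0.201 - (-1)·0.622) / (6) = -0.629
  x3 = (4 - (-4)·0.201 - (4)·-0.629) / (12) = 0.610
Change: (-0.091, -0.054, -0.012) → max |·| = 0.091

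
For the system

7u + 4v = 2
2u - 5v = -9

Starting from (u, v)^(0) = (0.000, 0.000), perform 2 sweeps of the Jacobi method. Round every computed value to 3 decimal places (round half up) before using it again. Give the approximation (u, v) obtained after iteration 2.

Iteration 1:
  u = (2 - (4)·0.000) / (7) = 0.286
  v = (-9 - (2)·0.000) / (-5) = 1.800
Iteration 2:
  u = (2 - (4)·1.800) / (7) = -0.743
  v = (-9 - (2)·0.286) / (-5) = 1.914

(-0.743, 1.914)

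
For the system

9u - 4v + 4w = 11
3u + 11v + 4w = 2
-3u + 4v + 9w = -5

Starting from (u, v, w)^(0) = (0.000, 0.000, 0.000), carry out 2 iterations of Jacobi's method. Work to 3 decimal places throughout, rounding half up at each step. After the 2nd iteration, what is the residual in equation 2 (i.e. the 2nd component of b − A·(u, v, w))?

-2.295

Iteration 1:
  u = (11 - (-4)·0.000 - (4)·0.000) / (9) = 1.222
  v = (2 - (3)·0.000 - (4)·0.000) / (11) = 0.182
  w = (-5 - (-3)·0.000 - (4)·0.000) / (9) = -0.556
Iteration 2:
  u = (11 - (-4)·0.182 - (4)·-0.556) / (9) = 1.550
  v = (2 - (3)·1.222 - (4)·-0.556) / (11) = 0.051
  w = (-5 - (-3)·1.222 - (4)·0.182) / (9) = -0.229
Residual b − A·x = (-1.830, -2.295, 1.507)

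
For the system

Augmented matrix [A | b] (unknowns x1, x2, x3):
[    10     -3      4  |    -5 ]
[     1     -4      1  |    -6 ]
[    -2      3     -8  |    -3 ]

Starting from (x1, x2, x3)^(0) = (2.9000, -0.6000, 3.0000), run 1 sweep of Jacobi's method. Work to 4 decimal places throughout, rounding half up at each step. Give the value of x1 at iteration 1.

Iteration 1:
  x1 = (-5 - (-3)·-0.6000 - (4)·3.0000) / (10) = -1.8800
  x2 = (-6 - (1)·2.9000 - (1)·3.0000) / (-4) = 2.9750
  x3 = (-3 - (-2)·2.9000 - (3)·-0.6000) / (-8) = -0.5750

-1.8800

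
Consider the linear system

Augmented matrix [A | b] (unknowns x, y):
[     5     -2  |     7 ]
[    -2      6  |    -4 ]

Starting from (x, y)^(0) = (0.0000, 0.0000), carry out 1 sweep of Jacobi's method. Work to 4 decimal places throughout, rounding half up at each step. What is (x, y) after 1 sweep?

Iteration 1:
  x = (7 - (-2)·0.0000) / (5) = 1.4000
  y = (-4 - (-2)·0.0000) / (6) = -0.6667

(1.4000, -0.6667)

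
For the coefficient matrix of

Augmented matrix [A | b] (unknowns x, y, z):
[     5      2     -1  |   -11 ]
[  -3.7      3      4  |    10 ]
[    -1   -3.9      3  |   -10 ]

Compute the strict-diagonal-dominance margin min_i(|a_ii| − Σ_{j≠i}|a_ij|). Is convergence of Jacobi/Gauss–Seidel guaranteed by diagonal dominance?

-4.7

row 1: |5| − (2+1) = 2
row 2: |3| − (3.7+4) = -4.7
row 3: |3| − (1+3.9) = -1.9
minimum over rows = -4.7 → not strictly diagonally dominant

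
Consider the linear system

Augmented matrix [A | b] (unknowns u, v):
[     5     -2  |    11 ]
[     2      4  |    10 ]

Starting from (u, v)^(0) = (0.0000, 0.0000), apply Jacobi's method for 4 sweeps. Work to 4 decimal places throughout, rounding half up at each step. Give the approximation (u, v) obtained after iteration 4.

Iteration 1:
  u = (11 - (-2)·0.0000) / (5) = 2.2000
  v = (10 - (2)·0.0000) / (4) = 2.5000
Iteration 2:
  u = (11 - (-2)·2.5000) / (5) = 3.2000
  v = (10 - (2)·2.2000) / (4) = 1.4000
Iteration 3:
  u = (11 - (-2)·1.4000) / (5) = 2.7600
  v = (10 - (2)·3.2000) / (4) = 0.9000
Iteration 4:
  u = (11 - (-2)·0.9000) / (5) = 2.5600
  v = (10 - (2)·2.7600) / (4) = 1.1200

(2.5600, 1.1200)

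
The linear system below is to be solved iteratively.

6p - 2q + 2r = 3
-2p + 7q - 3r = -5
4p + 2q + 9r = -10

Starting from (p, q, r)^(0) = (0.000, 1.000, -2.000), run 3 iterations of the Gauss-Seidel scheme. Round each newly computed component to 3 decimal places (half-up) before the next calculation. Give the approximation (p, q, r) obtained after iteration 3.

Iteration 1:
  p = (3 - (-2)·1.000 - (2)·-2.000) / (6) = 1.500
  q = (-5 - (-2)·1.500 - (-3)·-2.000) / (7) = -1.143
  r = (-10 - (4)·1.500 - (2)·-1.143) / (9) = -1.524
Iteration 2:
  p = (3 - (-2)·-1.143 - (2)·-1.524) / (6) = 0.627
  q = (-5 - (-2)·0.627 - (-3)·-1.524) / (7) = -1.188
  r = (-10 - (4)·0.627 - (2)·-1.188) / (9) = -1.126
Iteration 3:
  p = (3 - (-2)·-1.188 - (2)·-1.126) / (6) = 0.479
  q = (-5 - (-2)·0.479 - (-3)·-1.126) / (7) = -1.060
  r = (-10 - (4)·0.479 - (2)·-1.060) / (9) = -1.088

(0.479, -1.060, -1.088)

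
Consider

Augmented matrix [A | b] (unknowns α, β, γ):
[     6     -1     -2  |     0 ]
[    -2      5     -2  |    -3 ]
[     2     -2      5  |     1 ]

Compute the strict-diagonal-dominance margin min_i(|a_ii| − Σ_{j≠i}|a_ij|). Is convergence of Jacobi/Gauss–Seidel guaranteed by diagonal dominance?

1

row 1: |6| − (1+2) = 3
row 2: |5| − (2+2) = 1
row 3: |5| − (2+2) = 1
minimum over rows = 1 → strictly diagonally dominant (convergence guaranteed)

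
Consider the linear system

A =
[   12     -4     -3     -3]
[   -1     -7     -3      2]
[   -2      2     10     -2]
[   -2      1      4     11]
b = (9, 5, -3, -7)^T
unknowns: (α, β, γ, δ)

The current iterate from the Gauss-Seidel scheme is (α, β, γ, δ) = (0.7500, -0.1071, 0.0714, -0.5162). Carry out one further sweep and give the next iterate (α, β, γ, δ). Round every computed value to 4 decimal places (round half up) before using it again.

(0.6031, -0.9785, -0.0869, -0.4062)

One sweep:
  α = (9 - (-4)·-0.1071 - (-3)·0.0714 - (-3)·-0.5162) / (12) = 0.6031
  β = (5 - (-1)·0.6031 - (-3)·0.0714 - (2)·-0.5162) / (-7) = -0.9785
  γ = (-3 - (-2)·0.6031 - (2)·-0.9785 - (-2)·-0.5162) / (10) = -0.0869
  δ = (-7 - (-2)·0.6031 - (1)·-0.9785 - (4)·-0.0869) / (11) = -0.4062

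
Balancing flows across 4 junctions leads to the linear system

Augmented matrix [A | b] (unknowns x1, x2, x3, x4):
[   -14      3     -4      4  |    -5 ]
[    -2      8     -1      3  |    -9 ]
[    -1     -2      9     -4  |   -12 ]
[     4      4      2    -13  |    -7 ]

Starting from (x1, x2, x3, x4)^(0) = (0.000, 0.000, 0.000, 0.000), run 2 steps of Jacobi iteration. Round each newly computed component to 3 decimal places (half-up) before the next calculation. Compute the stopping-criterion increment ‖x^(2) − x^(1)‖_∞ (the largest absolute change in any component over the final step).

Iteration 1:
  x1 = (-5 - (3)·0.000 - (-4)·0.000 - (4)·0.000) / (-14) = 0.357
  x2 = (-9 - (-2)·0.000 - (-1)·0.000 - (3)·0.000) / (8) = -1.125
  x3 = (-12 - (-1)·0.000 - (-2)·0.000 - (-4)·0.000) / (9) = -1.333
  x4 = (-7 - (4)·0.000 - (4)·0.000 - (2)·0.000) / (-13) = 0.538
Iteration 2:
  x1 = (-5 - (3)·-1.125 - (-4)·-1.333 - (4)·0.538) / (-14) = 0.651
  x2 = (-9 - (-2)·0.357 - (-1)·-1.333 - (3)·0.538) / (8) = -1.404
  x3 = (-12 - (-1)·0.357 - (-2)·-1.125 - (-4)·0.538) / (9) = -1.305
  x4 = (-7 - (4)·0.357 - (4)·-1.125 - (2)·-1.333) / (-13) = 0.097
Change: (0.294, -0.279, 0.028, -0.441) → max |·| = 0.441

0.441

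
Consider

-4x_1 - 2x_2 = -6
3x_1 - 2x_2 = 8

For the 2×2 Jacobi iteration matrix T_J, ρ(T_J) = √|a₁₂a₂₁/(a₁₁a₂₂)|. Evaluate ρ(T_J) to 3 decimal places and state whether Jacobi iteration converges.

a₁₂a₂₁/(a₁₁a₂₂) = (-2)·(3) / ((-4)·(-2)) = -0.750000
ρ = √|-0.750000| = √0.750000 = 0.866
ρ < 1, so Jacobi converges

0.866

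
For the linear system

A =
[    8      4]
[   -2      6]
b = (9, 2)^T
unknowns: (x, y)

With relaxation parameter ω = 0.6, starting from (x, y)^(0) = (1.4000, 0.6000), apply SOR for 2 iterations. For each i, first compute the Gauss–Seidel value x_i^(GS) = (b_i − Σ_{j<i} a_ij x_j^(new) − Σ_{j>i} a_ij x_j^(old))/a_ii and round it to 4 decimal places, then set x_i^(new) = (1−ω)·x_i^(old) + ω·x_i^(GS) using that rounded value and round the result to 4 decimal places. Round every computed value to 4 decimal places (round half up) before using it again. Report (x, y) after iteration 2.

(0.9017, 0.6407)

Iteration 1:
  x: GS value = (9 - (4)·0.6000) / (8) = 0.8250;  x ← (1−ω)·1.4000 + ω·0.8250 = 1.0550
  y: GS value = (2 - (-2)·1.0550) / (6) = 0.6850;  y ← (1−ω)·0.6000 + ω·0.6850 = 0.6510
Iteration 2:
  x: GS value = (9 - (4)·0.6510) / (8) = 0.7995;  x ← (1−ω)·1.0550 + ω·0.7995 = 0.9017
  y: GS value = (2 - (-2)·0.9017) / (6) = 0.6339;  y ← (1−ω)·0.6510 + ω·0.6339 = 0.6407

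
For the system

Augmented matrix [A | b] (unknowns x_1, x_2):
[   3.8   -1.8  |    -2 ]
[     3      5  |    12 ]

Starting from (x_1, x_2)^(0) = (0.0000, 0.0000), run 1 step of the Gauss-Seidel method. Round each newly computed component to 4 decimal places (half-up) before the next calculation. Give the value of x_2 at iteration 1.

2.7158

Iteration 1:
  x_1 = (-2 - (-1.8)·0.0000) / (3.8) = -0.5263
  x_2 = (12 - (3)·-0.5263) / (5) = 2.7158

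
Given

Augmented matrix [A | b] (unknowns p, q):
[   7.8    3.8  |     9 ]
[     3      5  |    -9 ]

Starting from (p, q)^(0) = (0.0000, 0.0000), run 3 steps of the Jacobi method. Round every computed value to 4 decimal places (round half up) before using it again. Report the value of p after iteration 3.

Iteration 1:
  p = (9 - (3.8)·0.0000) / (7.8) = 1.1538
  q = (-9 - (3)·0.0000) / (5) = -1.8000
Iteration 2:
  p = (9 - (3.8)·-1.8000) / (7.8) = 2.0308
  q = (-9 - (3)·1.1538) / (5) = -2.4923
Iteration 3:
  p = (9 - (3.8)·-2.4923) / (7.8) = 2.3680
  q = (-9 - (3)·2.0308) / (5) = -3.0185

2.3680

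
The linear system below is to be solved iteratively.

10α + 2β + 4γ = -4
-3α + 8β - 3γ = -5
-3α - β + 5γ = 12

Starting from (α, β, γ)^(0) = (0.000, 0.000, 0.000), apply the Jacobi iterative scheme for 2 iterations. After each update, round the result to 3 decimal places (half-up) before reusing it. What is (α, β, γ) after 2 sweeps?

Iteration 1:
  α = (-4 - (2)·0.000 - (4)·0.000) / (10) = -0.400
  β = (-5 - (-3)·0.000 - (-3)·0.000) / (8) = -0.625
  γ = (12 - (-3)·0.000 - (-1)·0.000) / (5) = 2.400
Iteration 2:
  α = (-4 - (2)·-0.625 - (4)·2.400) / (10) = -1.235
  β = (-5 - (-3)·-0.400 - (-3)·2.400) / (8) = 0.125
  γ = (12 - (-3)·-0.400 - (-1)·-0.625) / (5) = 2.035

(-1.235, 0.125, 2.035)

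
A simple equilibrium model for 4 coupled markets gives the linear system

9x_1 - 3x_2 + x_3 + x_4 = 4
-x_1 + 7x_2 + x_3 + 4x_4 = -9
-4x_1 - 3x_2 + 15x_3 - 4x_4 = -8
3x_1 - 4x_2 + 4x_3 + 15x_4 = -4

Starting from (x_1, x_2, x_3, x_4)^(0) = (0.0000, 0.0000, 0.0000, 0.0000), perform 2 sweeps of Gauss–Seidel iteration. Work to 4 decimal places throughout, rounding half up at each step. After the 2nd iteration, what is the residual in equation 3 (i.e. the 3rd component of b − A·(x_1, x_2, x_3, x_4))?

0.7377

Iteration 1:
  x_1 = (4 - (-3)·0.0000 - (1)·0.0000 - (1)·0.0000) / (9) = 0.4444
  x_2 = (-9 - (-1)·0.4444 - (1)·0.0000 - (4)·0.0000) / (7) = -1.2222
  x_3 = (-8 - (-4)·0.4444 - (-3)·-1.2222 - (-4)·0.0000) / (15) = -0.6593
  x_4 = (-4 - (3)·0.4444 - (-4)·-1.2222 - (4)·-0.6593) / (15) = -0.5057
Iteration 2:
  x_1 = (4 - (-3)·-1.2222 - (1)·-0.6593 - (1)·-0.5057) / (9) = 0.1665
  x_2 = (-9 - (-1)·0.1665 - (1)·-0.6593 - (4)·-0.5057) / (7) = -0.8788
  x_3 = (-8 - (-4)·0.1665 - (-3)·-0.8788 - (-4)·-0.5057) / (15) = -0.7995
  x_4 = (-4 - (3)·0.1665 - (-4)·-0.8788 - (4)·-0.7995) / (15) = -0.3211
Residual b − A·x = (0.9857, -0.5980, 0.7377, -0.0002)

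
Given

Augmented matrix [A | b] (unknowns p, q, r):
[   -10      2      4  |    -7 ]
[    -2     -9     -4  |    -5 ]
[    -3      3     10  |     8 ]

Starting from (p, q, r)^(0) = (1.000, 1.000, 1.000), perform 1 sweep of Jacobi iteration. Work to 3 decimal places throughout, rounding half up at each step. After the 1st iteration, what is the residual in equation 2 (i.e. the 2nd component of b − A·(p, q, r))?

Iteration 1:
  p = (-7 - (2)·1.000 - (4)·1.000) / (-10) = 1.300
  q = (-5 - (-2)·1.000 - (-4)·1.000) / (-9) = -0.111
  r = (8 - (-3)·1.000 - (3)·1.000) / (10) = 0.800
Residual b − A·x = (3.022, -0.199, 4.233)

-0.199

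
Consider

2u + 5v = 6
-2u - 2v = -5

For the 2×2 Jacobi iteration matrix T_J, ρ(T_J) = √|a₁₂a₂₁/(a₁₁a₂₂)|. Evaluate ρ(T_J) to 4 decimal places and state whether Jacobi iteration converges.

a₁₂a₂₁/(a₁₁a₂₂) = (5)·(-2) / ((2)·(-2)) = 2.500000
ρ = √|2.500000| = √2.500000 = 1.5811
ρ > 1, so Jacobi diverges

1.5811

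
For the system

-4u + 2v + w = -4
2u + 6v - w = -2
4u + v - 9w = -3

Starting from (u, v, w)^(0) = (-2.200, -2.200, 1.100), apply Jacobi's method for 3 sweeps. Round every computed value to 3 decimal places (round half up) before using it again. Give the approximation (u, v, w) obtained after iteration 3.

Iteration 1:
  u = (-4 - (2)·-2.200 - (1)·1.100) / (-4) = 0.175
  v = (-2 - (2)·-2.200 - (-1)·1.100) / (6) = 0.583
  w = (-3 - (4)·-2.200 - (1)·-2.200) / (-9) = -0.889
Iteration 2:
  u = (-4 - (2)·0.583 - (1)·-0.889) / (-4) = 1.069
  v = (-2 - (2)·0.175 - (-1)·-0.889) / (6) = -0.540
  w = (-3 - (4)·0.175 - (1)·0.583) / (-9) = 0.476
Iteration 3:
  u = (-4 - (2)·-0.540 - (1)·0.476) / (-4) = 0.849
  v = (-2 - (2)·1.069 - (-1)·0.476) / (6) = -0.610
  w = (-3 - (4)·1.069 - (1)·-0.540) / (-9) = 0.748

(0.849, -0.610, 0.748)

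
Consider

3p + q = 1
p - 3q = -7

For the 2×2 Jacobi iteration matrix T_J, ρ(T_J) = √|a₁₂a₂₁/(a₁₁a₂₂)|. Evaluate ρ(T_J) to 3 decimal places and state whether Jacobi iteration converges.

a₁₂a₂₁/(a₁₁a₂₂) = (1)·(1) / ((3)·(-3)) = -0.111111
ρ = √|-0.111111| = √0.111111 = 0.333
ρ < 1, so Jacobi converges

0.333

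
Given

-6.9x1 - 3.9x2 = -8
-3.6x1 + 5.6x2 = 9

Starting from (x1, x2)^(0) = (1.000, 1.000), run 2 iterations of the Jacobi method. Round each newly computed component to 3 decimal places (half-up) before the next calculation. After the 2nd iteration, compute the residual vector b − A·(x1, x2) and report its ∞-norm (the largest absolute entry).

Iteration 1:
  x1 = (-8 - (-3.9)·1.000) / (-6.9) = 0.594
  x2 = (9 - (-3.6)·1.000) / (5.6) = 2.250
Iteration 2:
  x1 = (-8 - (-3.9)·2.250) / (-6.9) = -0.112
  x2 = (9 - (-3.6)·0.594) / (5.6) = 1.989
Residual b − A·x = (-1.016, -2.542); ∞-norm = 2.542

2.542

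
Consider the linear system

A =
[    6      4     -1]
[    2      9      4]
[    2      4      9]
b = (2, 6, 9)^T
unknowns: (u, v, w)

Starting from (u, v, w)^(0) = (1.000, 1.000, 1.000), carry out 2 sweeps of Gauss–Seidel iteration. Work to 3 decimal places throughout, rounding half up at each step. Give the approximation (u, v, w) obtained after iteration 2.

(0.314, 0.187, 0.847)

Iteration 1:
  u = (2 - (4)·1.000 - (-1)·1.000) / (6) = -0.167
  v = (6 - (2)·-0.167 - (4)·1.000) / (9) = 0.259
  w = (9 - (2)·-0.167 - (4)·0.259) / (9) = 0.922
Iteration 2:
  u = (2 - (4)·0.259 - (-1)·0.922) / (6) = 0.314
  v = (6 - (2)·0.314 - (4)·0.922) / (9) = 0.187
  w = (9 - (2)·0.314 - (4)·0.187) / (9) = 0.847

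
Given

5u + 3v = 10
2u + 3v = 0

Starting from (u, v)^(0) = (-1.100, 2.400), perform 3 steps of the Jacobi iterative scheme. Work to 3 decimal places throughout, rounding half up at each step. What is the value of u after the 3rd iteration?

Iteration 1:
  u = (10 - (3)·2.400) / (5) = 0.560
  v = (0 - (2)·-1.100) / (3) = 0.733
Iteration 2:
  u = (10 - (3)·0.733) / (5) = 1.560
  v = (0 - (2)·0.560) / (3) = -0.373
Iteration 3:
  u = (10 - (3)·-0.373) / (5) = 2.224
  v = (0 - (2)·1.560) / (3) = -1.040

2.224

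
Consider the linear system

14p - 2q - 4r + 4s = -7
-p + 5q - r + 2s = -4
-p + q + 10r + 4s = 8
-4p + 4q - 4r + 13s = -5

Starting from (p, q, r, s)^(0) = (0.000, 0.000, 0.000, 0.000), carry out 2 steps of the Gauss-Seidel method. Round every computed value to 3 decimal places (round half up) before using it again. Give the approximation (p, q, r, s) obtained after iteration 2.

(-0.388, -0.708, 0.833, -0.030)

Iteration 1:
  p = (-7 - (-2)·0.000 - (-4)·0.000 - (4)·0.000) / (14) = -0.500
  q = (-4 - (-1)·-0.500 - (-1)·0.000 - (2)·0.000) / (5) = -0.900
  r = (8 - (-1)·-0.500 - (1)·-0.900 - (4)·0.000) / (10) = 0.840
  s = (-5 - (-4)·-0.500 - (4)·-0.900 - (-4)·0.840) / (13) = -0.003
Iteration 2:
  p = (-7 - (-2)·-0.900 - (-4)·0.840 - (4)·-0.003) / (14) = -0.388
  q = (-4 - (-1)·-0.388 - (-1)·0.840 - (2)·-0.003) / (5) = -0.708
  r = (8 - (-1)·-0.388 - (1)·-0.708 - (4)·-0.003) / (10) = 0.833
  s = (-5 - (-4)·-0.388 - (4)·-0.708 - (-4)·0.833) / (13) = -0.030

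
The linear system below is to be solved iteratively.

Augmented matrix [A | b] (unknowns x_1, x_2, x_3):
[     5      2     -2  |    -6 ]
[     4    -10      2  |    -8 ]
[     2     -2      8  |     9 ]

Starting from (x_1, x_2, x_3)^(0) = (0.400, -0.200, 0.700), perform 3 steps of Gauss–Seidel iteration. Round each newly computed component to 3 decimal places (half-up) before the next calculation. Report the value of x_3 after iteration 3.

Iteration 1:
  x_1 = (-6 - (2)·-0.200 - (-2)·0.700) / (5) = -0.840
  x_2 = (-8 - (4)·-0.840 - (2)·0.700) / (-10) = 0.604
  x_3 = (9 - (2)·-0.840 - (-2)·0.604) / (8) = 1.486
Iteration 2:
  x_1 = (-6 - (2)·0.604 - (-2)·1.486) / (5) = -0.847
  x_2 = (-8 - (4)·-0.847 - (2)·1.486) / (-10) = 0.758
  x_3 = (9 - (2)·-0.847 - (-2)·0.758) / (8) = 1.526
Iteration 3:
  x_1 = (-6 - (2)·0.758 - (-2)·1.526) / (5) = -0.893
  x_2 = (-8 - (4)·-0.893 - (2)·1.526) / (-10) = 0.748
  x_3 = (9 - (2)·-0.893 - (-2)·0.748) / (8) = 1.535

1.535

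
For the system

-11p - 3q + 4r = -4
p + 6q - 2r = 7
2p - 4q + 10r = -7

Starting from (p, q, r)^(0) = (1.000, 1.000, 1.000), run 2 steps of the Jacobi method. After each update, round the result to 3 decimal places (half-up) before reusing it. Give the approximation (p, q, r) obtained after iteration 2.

(-0.182, 0.924, -0.258)

Iteration 1:
  p = (-4 - (-3)·1.000 - (4)·1.000) / (-11) = 0.455
  q = (7 - (1)·1.000 - (-2)·1.000) / (6) = 1.333
  r = (-7 - (2)·1.000 - (-4)·1.000) / (10) = -0.500
Iteration 2:
  p = (-4 - (-3)·1.333 - (4)·-0.500) / (-11) = -0.182
  q = (7 - (1)·0.455 - (-2)·-0.500) / (6) = 0.924
  r = (-7 - (2)·0.455 - (-4)·1.333) / (10) = -0.258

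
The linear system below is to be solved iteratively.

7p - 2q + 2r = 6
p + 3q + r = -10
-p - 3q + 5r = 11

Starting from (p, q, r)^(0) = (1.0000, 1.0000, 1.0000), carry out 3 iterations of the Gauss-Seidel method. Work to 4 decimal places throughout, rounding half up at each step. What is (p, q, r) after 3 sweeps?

(-0.1265, -3.3578, 0.1600)

Iteration 1:
  p = (6 - (-2)·1.0000 - (2)·1.0000) / (7) = 0.8571
  q = (-10 - (1)·0.8571 - (1)·1.0000) / (3) = -3.9524
  r = (11 - (-1)·0.8571 - (-3)·-3.9524) / (5) = 0.0000
Iteration 2:
  p = (6 - (-2)·-3.9524 - (2)·0.0000) / (7) = -0.2721
  q = (-10 - (1)·-0.2721 - (1)·0.0000) / (3) = -3.2426
  r = (11 - (-1)·-0.2721 - (-3)·-3.2426) / (5) = 0.2000
Iteration 3:
  p = (6 - (-2)·-3.2426 - (2)·0.2000) / (7) = -0.1265
  q = (-10 - (1)·-0.1265 - (1)·0.2000) / (3) = -3.3578
  r = (11 - (-1)·-0.1265 - (-3)·-3.3578) / (5) = 0.1600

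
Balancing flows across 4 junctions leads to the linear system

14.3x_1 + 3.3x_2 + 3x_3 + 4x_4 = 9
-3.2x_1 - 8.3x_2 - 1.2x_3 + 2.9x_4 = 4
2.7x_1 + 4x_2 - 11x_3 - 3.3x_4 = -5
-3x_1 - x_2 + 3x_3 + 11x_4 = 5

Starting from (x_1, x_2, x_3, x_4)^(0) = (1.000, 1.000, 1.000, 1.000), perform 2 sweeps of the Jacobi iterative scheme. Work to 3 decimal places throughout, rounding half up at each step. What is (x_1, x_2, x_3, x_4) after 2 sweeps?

(0.470, -0.367, 0.028, 0.161)

Iteration 1:
  x_1 = (9 - (3.3)·1.000 - (3)·1.000 - (4)·1.000) / (14.3) = -0.091
  x_2 = (4 - (-3.2)·1.000 - (-1.2)·1.000 - (2.9)·1.000) / (-8.3) = -0.663
  x_3 = (-5 - (2.7)·1.000 - (4)·1.000 - (-3.3)·1.000) / (-11) = 0.764
  x_4 = (5 - (-3)·1.000 - (-1)·1.000 - (3)·1.000) / (11) = 0.545
Iteration 2:
  x_1 = (9 - (3.3)·-0.663 - (3)·0.764 - (4)·0.545) / (14.3) = 0.470
  x_2 = (4 - (-3.2)·-0.091 - (-1.2)·0.764 - (2.9)·0.545) / (-8.3) = -0.367
  x_3 = (-5 - (2.7)·-0.091 - (4)·-0.663 - (-3.3)·0.545) / (-11) = 0.028
  x_4 = (5 - (-3)·-0.091 - (-1)·-0.663 - (3)·0.764) / (11) = 0.161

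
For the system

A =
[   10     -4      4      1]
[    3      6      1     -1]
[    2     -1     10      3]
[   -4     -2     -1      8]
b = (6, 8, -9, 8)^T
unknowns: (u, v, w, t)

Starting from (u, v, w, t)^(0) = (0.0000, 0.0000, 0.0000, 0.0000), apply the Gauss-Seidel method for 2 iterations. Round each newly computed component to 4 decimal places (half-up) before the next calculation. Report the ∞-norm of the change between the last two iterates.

0.6356

Iteration 1:
  u = (6 - (-4)·0.0000 - (4)·0.0000 - (1)·0.0000) / (10) = 0.6000
  v = (8 - (3)·0.6000 - (1)·0.0000 - (-1)·0.0000) / (6) = 1.0333
  w = (-9 - (2)·0.6000 - (-1)·1.0333 - (3)·0.0000) / (10) = -0.9167
  t = (8 - (-4)·0.6000 - (-2)·1.0333 - (-1)·-0.9167) / (8) = 1.4437
Iteration 2:
  u = (6 - (-4)·1.0333 - (4)·-0.9167 - (1)·1.4437) / (10) = 1.2356
  v = (8 - (3)·1.2356 - (1)·-0.9167 - (-1)·1.4437) / (6) = 1.1089
  w = (-9 - (2)·1.2356 - (-1)·1.1089 - (3)·1.4437) / (10) = -1.4693
  t = (8 - (-4)·1.2356 - (-2)·1.1089 - (-1)·-1.4693) / (8) = 1.7114
Change: (0.6356, 0.0756, -0.5526, 0.2677) → max |·| = 0.6356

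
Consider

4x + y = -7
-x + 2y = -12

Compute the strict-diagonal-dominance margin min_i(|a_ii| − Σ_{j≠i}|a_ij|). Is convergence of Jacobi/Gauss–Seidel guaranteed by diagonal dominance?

1

row 1: |4| − (1) = 3
row 2: |2| − (1) = 1
minimum over rows = 1 → strictly diagonally dominant (convergence guaranteed)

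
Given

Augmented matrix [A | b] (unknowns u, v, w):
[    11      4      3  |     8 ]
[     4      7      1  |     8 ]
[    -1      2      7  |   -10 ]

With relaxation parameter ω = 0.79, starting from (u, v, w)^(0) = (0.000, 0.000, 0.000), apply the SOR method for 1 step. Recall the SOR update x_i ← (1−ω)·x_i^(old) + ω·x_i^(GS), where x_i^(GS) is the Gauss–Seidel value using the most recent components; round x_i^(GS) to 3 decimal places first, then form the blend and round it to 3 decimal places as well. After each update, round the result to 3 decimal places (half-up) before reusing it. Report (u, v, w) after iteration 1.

(0.574, 0.644, -1.209)

Iteration 1:
  u: GS value = (8 - (4)·0.000 - (3)·0.000) / (11) = 0.727;  u ← (1−ω)·0.000 + ω·0.727 = 0.574
  v: GS value = (8 - (4)·0.574 - (1)·0.000) / (7) = 0.815;  v ← (1−ω)·0.000 + ω·0.815 = 0.644
  w: GS value = (-10 - (-1)·0.574 - (2)·0.644) / (7) = -1.531;  w ← (1−ω)·0.000 + ω·-1.531 = -1.209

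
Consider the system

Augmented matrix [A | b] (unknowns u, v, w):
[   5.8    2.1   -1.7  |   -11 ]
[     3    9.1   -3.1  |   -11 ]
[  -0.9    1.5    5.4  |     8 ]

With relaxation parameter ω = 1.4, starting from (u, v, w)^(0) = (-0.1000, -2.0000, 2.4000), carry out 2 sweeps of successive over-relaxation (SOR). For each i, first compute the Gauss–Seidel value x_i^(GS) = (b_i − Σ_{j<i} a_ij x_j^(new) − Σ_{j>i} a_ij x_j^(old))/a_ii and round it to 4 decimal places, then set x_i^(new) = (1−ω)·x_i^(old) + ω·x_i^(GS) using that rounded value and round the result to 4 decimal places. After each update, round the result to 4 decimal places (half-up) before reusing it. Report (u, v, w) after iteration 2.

(-2.3683, -0.4509, 1.3922)

Iteration 1:
  u: GS value = (-11 - (2.1)·-2.0000 - (-1.7)·2.4000) / (5.8) = -0.4690;  u ← (1−ω)·-0.1000 + ω·-0.4690 = -0.6166
  v: GS value = (-11 - (3)·-0.6166 - (-3.1)·2.4000) / (9.1) = -0.1879;  v ← (1−ω)·-2.0000 + ω·-0.1879 = 0.5369
  w: GS value = (8 - (-0.9)·-0.6166 - (1.5)·0.5369) / (5.4) = 1.2296;  w ← (1−ω)·2.4000 + ω·1.2296 = 0.7614
Iteration 2:
  u: GS value = (-11 - (2.1)·0.5369 - (-1.7)·0.7614) / (5.8) = -1.8678;  u ← (1−ω)·-0.6166 + ω·-1.8678 = -2.3683
  v: GS value = (-11 - (3)·-2.3683 - (-3.1)·0.7614) / (9.1) = -0.1687;  v ← (1−ω)·0.5369 + ω·-0.1687 = -0.4509
  w: GS value = (8 - (-0.9)·-2.3683 - (1.5)·-0.4509) / (5.4) = 1.2120;  w ← (1−ω)·0.7614 + ω·1.2120 = 1.3922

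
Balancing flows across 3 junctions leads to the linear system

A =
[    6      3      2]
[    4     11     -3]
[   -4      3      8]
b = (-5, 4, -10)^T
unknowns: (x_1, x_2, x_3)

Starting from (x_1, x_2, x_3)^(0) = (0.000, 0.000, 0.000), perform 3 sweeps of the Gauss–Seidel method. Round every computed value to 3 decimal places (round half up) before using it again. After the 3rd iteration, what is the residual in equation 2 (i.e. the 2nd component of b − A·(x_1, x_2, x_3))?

Iteration 1:
  x_1 = (-5 - (3)·0.000 - (2)·0.000) / (6) = -0.833
  x_2 = (4 - (4)·-0.833 - (-3)·0.000) / (11) = 0.667
  x_3 = (-10 - (-4)·-0.833 - (3)·0.667) / (8) = -1.917
Iteration 2:
  x_1 = (-5 - (3)·0.667 - (2)·-1.917) / (6) = -0.528
  x_2 = (4 - (4)·-0.528 - (-3)·-1.917) / (11) = 0.033
  x_3 = (-10 - (-4)·-0.528 - (3)·0.033) / (8) = -1.526
Iteration 3:
  x_1 = (-5 - (3)·0.033 - (2)·-1.526) / (6) = -0.341
  x_2 = (4 - (4)·-0.341 - (-3)·-1.526) / (11) = 0.071
  x_3 = (-10 - (-4)·-0.341 - (3)·0.071) / (8) = -1.447
Residual b − A·x = (-0.273, 0.242, -0.001)

0.242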